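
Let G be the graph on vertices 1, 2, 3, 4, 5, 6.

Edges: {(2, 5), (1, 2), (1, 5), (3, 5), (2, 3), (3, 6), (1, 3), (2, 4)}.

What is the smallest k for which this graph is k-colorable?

4

1, 2, 3, 5 are pairwise adjacent (a clique of size 4), so at least 4 colors are needed.
4 colors suffice: color red → {3, 4}; color blue → {2, 6}; color green → {5}; color yellow → {1}. Every edge joins two different colors.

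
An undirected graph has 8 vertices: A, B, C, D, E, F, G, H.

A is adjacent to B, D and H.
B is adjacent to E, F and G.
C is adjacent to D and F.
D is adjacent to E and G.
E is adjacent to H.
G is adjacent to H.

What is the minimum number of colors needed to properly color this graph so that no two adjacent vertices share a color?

3

The cycle B-F-C-D-G-B has odd length 5, so it cannot be 2-colored; at least 3 colors are needed.
A valid assignment using 3 colors: A=blue, B=red, C=blue, D=red, E=blue, F=green, G=blue, H=red. Every edge joins two different colors.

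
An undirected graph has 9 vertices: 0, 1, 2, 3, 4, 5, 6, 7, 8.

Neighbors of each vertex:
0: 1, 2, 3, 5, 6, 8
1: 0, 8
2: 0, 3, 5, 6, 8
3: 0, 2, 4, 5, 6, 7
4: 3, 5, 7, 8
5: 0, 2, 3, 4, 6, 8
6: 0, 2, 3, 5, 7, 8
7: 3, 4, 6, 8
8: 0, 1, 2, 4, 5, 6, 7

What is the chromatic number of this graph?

5

0, 2, 5, 6, 8 form a clique, so at least 5 colors are needed.
5 colors suffice: 0=d, 1=b, 2=e, 3=a, 4=c, 5=b, 6=c, 7=b, 8=a. Every edge joins two different colors.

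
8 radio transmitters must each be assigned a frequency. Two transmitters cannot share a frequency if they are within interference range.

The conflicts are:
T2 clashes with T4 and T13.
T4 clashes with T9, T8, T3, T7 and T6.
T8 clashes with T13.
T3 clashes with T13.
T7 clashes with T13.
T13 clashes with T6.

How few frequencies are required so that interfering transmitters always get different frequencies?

2

T4 and T3 conflict, so at least 2 frequencies are needed.
2 frequencies suffice: T2=2, T4=1, T9=2, T8=2, T3=2, T7=2, T13=1, T6=2. No two conflicting transmitters share a frequency.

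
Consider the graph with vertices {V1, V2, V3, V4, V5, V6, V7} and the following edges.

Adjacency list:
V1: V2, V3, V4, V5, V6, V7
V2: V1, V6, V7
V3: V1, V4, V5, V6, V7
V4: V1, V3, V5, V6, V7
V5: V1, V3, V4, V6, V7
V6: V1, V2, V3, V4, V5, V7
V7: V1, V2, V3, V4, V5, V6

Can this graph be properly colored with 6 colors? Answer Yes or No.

The chromatic number is 6. V1, V3, V4, V5, V6, V7 are mutually adjacent (a clique of size 6), so at least 6 colors are needed.
6 colors suffice: color 1 → {V1}; color 2 → {V7}; color 3 → {V6}; color 4 → {V2, V4}; color 5 → {V3}; color 6 → {V5}.
That is already a proper 6-coloring.

Yes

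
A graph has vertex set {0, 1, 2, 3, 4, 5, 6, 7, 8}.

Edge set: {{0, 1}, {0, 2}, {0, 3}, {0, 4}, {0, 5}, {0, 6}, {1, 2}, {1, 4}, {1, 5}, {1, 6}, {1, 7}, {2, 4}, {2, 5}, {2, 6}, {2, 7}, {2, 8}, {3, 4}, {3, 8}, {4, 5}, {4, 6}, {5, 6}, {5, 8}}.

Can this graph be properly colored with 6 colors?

The chromatic number is 6. 0, 1, 2, 4, 5, 6 form a clique, so at least 6 colors are needed.
6 colors suffice: 0=blue, 1=yellow, 2=red, 3=red, 4=purple, 5=green, 6=orange, 7=blue, 8=blue.
That is already a proper 6-coloring.

Yes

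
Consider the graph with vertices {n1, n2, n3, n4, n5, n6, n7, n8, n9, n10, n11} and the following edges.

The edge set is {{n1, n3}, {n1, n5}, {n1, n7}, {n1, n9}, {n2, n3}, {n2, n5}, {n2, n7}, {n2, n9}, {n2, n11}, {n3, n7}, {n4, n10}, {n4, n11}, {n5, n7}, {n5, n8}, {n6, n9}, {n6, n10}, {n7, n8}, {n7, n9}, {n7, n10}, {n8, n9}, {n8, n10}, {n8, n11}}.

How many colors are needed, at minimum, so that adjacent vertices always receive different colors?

3

n7, n8, n9 form a triangle, so at least 3 colors are needed.
A valid assignment using 3 colors: n1=3, n2=3, n3=2, n4=3, n5=2, n6=1, n7=1, n8=3, n9=2, n10=2, n11=1. Each edge has distinct colors on its endpoints.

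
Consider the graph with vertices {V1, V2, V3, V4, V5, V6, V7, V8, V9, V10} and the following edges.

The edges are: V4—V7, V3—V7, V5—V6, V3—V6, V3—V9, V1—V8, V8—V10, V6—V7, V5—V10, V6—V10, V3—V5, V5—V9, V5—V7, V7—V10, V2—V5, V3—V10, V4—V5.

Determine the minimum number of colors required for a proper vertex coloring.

V3, V5, V6, V7, V10 are pairwise adjacent (a clique of size 5), so at least 5 colors are needed.
5 colors suffice: color 1 → {V5, V8}; color 2 → {V1, V2, V4, V9, V10}; color 3 → {V3}; color 4 → {V7}; color 5 → {V6}. No two adjacent vertices share a color.

5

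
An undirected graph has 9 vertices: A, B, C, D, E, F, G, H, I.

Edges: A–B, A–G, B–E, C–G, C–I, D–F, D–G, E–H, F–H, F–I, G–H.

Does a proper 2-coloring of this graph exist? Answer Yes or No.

The cycle D-G-C-I-F-D has odd length 5, so it cannot be 2-colored; at least 3 colors are needed.
So 2 colors are not enough.

No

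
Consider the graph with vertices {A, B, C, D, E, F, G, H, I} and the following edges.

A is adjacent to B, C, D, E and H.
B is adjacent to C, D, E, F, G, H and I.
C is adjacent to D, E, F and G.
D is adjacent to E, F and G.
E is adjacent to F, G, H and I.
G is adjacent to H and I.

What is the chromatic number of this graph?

5

B, C, D, E, F are mutually adjacent (a clique of size 5), so at least 5 colors are needed.
5 colors suffice: color 1 → {E}; color 2 → {B}; color 3 → {A, F, G}; color 4 → {D, H, I}; color 5 → {C}. Every edge joins two different colors.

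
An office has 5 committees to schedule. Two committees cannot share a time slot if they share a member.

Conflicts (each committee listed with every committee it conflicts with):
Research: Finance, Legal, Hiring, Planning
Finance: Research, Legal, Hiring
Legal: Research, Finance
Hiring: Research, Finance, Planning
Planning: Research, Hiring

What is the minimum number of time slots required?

3

Research, Hiring, Planning all conflict with each other, so at least 3 time slots are needed.
3 time slots suffice: time slot 1 → {Research}; time slot 2 → {Legal, Hiring}; time slot 3 → {Finance, Planning}. Each listed conflict is separated.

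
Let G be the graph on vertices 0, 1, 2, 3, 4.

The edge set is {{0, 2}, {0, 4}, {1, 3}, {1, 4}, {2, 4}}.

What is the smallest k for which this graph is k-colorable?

3

0, 2, 4 are mutually adjacent, so at least 3 colors are needed.
One proper 3-coloring: 0=c, 1=b, 2=b, 3=a, 4=a. Each edge has distinct colors on its endpoints.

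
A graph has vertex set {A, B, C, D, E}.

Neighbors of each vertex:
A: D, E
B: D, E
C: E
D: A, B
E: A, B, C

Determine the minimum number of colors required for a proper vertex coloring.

2

C and E are adjacent, so at least 2 colors are needed.
2 colors suffice: color 1 → {D, E}; color 2 → {A, B, C}. Each edge has distinct colors on its endpoints.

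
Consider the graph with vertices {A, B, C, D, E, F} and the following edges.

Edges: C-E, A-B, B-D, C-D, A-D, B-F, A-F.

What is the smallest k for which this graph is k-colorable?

3

A, B, D are pairwise adjacent, so at least 3 colors are needed.
3 colors suffice: color 1 → {D, E, F}; color 2 → {A, C}; color 3 → {B}. Each edge has distinct colors on its endpoints.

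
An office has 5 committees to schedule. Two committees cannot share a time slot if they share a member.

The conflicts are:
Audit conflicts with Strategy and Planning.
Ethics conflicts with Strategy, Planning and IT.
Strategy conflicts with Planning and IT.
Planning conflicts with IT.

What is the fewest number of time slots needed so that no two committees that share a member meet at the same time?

Ethics, Strategy, Planning, IT all conflict with each other, so at least 4 time slots are needed.
Using 4 time slots: Audit=3, Ethics=4, Strategy=1, Planning=2, IT=3. No two conflicting committees share a time slot.

4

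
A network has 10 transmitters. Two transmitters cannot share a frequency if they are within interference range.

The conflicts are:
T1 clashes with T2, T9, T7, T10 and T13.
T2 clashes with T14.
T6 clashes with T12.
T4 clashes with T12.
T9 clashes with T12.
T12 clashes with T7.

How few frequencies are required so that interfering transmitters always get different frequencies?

2

T1 and T13 conflict, so at least 2 frequencies are needed.
2 frequencies suffice: frequency 1 → {T1, T12, T14}; frequency 2 → {T2, T6, T4, T9, T7, T10, T13}. Every pair that conflicts lands in different frequencies.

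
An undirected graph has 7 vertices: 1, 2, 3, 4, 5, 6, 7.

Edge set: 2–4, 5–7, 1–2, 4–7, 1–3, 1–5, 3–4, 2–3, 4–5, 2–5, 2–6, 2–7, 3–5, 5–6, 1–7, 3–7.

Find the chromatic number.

2, 3, 4, 5, 7 form a clique, so at least 5 colors are needed.
5 colors suffice: color a → {2}; color b → {5}; color c → {6, 7}; color d → {3}; color e → {1, 4}. Each edge has distinct colors on its endpoints.

5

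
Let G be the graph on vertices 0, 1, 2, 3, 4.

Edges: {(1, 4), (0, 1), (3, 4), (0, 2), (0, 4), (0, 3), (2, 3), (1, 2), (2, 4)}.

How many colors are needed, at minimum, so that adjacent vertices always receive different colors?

4

0, 2, 3, 4 are pairwise adjacent (a clique of size 4), so at least 4 colors are needed.
4 colors suffice: color a → {2}; color b → {4}; color c → {0}; color d → {1, 3}. Each edge has distinct colors on its endpoints.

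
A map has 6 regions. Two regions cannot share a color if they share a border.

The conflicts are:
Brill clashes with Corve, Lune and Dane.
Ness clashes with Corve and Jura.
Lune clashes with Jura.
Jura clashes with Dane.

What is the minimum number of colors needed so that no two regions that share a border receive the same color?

The cycle Jura-Ness-Corve-Brill-Dane-Jura has odd length 5, so it cannot be 2-colored; at least 3 colors are needed.
3 colors suffice: Brill=1, Ness=3, Corve=2, Lune=2, Jura=1, Dane=2. Each listed conflict is separated.

3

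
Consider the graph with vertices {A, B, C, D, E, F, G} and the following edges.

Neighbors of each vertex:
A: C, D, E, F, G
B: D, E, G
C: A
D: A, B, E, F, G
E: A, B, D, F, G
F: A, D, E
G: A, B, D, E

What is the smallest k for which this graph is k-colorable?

4

A, D, E, G form a clique, so at least 4 colors are needed.
4 colors suffice: color 1 → {C, E}; color 2 → {A, B}; color 3 → {D}; color 4 → {F, G}. Each edge has distinct colors on its endpoints.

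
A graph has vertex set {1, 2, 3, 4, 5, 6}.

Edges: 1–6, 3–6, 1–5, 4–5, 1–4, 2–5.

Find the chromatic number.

1, 4, 5 form a triangle, so at least 3 colors are needed.
3 colors suffice: color red → {1, 2, 3}; color blue → {5, 6}; color green → {4}. Each edge has distinct colors on its endpoints.

3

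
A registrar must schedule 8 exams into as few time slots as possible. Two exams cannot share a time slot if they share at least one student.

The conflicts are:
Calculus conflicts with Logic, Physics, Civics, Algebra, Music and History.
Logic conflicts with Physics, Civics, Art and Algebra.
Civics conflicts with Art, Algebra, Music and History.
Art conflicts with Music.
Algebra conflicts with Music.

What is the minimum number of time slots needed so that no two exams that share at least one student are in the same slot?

Calculus, Civics, Algebra, Music are mutually in conflict, so at least 4 time slots are needed.
4 time slots suffice: Calculus=1, Logic=3, Physics=2, Civics=2, Art=1, Algebra=4, Music=3, History=3. Each listed conflict is separated.

4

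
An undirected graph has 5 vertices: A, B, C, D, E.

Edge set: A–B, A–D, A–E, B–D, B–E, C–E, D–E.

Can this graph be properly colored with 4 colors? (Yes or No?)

The chromatic number is 4. A, B, D, E are pairwise adjacent (a clique of size 4), so at least 4 colors are needed.
4 colors suffice: color red → {E}; color blue → {A, C}; color green → {D}; color yellow → {B}.
That is already a proper 4-coloring.

Yes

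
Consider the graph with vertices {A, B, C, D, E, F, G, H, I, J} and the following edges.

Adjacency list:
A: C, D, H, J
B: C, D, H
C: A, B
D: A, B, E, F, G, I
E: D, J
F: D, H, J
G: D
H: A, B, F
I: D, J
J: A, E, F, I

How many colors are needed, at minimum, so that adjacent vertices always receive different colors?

D and E are adjacent, so at least 2 colors are needed.
One proper 2-coloring: A=2, B=2, C=1, D=1, E=2, F=2, G=2, H=1, I=2, J=1. Each edge has distinct colors on its endpoints.

2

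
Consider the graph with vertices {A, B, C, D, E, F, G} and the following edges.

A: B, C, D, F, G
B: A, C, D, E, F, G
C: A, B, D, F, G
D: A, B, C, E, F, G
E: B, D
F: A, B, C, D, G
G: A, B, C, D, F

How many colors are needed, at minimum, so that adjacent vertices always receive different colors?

6

A, B, C, D, F, G are mutually adjacent (a clique of size 6), so at least 6 colors are needed.
6 colors suffice: color 1 → {D}; color 2 → {B}; color 3 → {E, G}; color 4 → {C}; color 5 → {A}; color 6 → {F}. Every edge joins two different colors.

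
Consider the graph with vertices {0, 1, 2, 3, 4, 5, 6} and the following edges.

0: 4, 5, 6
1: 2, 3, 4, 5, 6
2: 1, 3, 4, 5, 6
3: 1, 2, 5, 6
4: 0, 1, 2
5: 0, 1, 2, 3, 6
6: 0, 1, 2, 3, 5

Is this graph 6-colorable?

Yes

The chromatic number is 5. 1, 2, 3, 5, 6 are mutually adjacent (a clique of size 5), so at least 5 colors are needed.
5 colors suffice: 0=green, 1=yellow, 2=green, 3=purple, 4=red, 5=blue, 6=red.
Since 6 ≥ 5, a proper 6-coloring certainly exists.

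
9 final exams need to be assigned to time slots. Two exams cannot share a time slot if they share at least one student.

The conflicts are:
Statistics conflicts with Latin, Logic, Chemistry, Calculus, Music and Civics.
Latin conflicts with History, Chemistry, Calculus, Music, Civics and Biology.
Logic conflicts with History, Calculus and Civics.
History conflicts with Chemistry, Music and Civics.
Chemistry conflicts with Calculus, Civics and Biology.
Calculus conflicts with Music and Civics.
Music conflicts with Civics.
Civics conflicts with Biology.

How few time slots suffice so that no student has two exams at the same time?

5

Statistics, Latin, Chemistry, Calculus, Civics pairwise conflict, so at least 5 time slots are needed.
5 time slots suffice: Statistics=5, Latin=2, Logic=2, History=3, Chemistry=4, Calculus=3, Music=4, Civics=1, Biology=3. Every pair that conflicts lands in different time slots.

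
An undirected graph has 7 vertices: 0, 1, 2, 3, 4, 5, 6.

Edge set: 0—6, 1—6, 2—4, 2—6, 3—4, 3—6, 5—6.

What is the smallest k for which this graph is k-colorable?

0 and 6 are adjacent, so at least 2 colors are needed.
2 colors suffice: color red → {4, 6}; color blue → {0, 1, 2, 3, 5}. Every edge joins two different colors.

2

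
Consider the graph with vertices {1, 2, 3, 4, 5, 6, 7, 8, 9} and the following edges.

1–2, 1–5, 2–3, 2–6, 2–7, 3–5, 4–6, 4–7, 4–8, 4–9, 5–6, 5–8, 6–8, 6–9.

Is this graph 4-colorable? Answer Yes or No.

The chromatic number is 3. 4, 6, 9 form a triangle, so at least 3 colors are needed.
3 colors suffice: 1=a, 2=b, 3=a, 4=b, 5=b, 6=a, 7=a, 8=c, 9=c.
Since 4 ≥ 3, a proper 4-coloring certainly exists.

Yes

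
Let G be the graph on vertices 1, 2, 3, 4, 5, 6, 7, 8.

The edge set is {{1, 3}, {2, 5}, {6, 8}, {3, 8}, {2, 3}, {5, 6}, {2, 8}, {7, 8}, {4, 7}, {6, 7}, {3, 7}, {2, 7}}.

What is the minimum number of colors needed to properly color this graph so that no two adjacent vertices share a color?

2, 3, 7, 8 are mutually adjacent (a clique of size 4), so at least 4 colors are needed.
4 colors suffice: color a → {1, 5, 7}; color b → {2, 4, 6}; color c → {3}; color d → {8}. No two adjacent vertices share a color.

4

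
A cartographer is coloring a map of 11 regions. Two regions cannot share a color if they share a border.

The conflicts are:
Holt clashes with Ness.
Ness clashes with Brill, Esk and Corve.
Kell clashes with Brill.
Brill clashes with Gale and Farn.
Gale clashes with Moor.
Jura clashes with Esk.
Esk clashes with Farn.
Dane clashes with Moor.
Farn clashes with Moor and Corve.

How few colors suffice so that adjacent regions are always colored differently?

Jura and Esk conflict, so at least 2 colors are needed.
A valid assignment using 2 colors: Holt=2, Ness=1, Kell=1, Brill=2, Gale=1, Jura=1, Esk=2, Dane=1, Farn=1, Moor=2, Corve=2. Each listed conflict is separated.

2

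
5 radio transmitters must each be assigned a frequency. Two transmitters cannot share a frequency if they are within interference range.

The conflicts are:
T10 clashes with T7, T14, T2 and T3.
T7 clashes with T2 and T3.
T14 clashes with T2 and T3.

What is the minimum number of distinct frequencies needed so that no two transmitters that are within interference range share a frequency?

3

T10, T7, T2 all conflict with each other, so at least 3 frequencies are needed.
3 frequencies suffice: frequency 1 → {T10}; frequency 2 → {T7, T14}; frequency 3 → {T2, T3}. No two conflicting transmitters share a frequency.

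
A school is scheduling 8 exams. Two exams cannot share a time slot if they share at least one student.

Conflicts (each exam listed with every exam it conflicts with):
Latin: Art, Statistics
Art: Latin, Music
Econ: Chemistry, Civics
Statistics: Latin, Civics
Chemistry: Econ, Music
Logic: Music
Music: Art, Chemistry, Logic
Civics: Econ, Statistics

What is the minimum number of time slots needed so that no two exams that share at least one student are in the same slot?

The cycle Art-Music-Chemistry-Econ-Civics-Statistics-Latin-Art has odd length 7, so it cannot be 2-colored; at least 3 time slots are needed.
Using 3 time slots: Latin=3, Art=2, Econ=1, Statistics=1, Chemistry=2, Logic=2, Music=1, Civics=2. Each listed conflict is separated.

3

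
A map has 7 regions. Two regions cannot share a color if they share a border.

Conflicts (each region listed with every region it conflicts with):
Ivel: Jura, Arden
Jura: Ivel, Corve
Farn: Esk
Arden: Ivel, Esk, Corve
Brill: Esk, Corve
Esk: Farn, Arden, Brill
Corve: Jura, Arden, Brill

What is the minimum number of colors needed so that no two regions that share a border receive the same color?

2

Ivel and Arden conflict, so at least 2 colors are needed.
A valid assignment using 2 colors: Ivel=1, Jura=2, Farn=2, Arden=2, Brill=2, Esk=1, Corve=1. No two conflicting regions share a color.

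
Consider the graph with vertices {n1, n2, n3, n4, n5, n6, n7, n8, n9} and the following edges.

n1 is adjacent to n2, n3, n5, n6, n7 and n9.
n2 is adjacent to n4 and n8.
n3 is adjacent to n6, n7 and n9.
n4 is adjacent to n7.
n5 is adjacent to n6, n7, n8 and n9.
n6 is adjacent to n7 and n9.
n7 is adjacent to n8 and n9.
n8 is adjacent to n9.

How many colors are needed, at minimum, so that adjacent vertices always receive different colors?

n1, n5, n6, n7, n9 are pairwise adjacent (a clique of size 5), so at least 5 colors are needed.
One proper 5-coloring: n1=3, n2=1, n3=4, n4=2, n5=4, n6=5, n7=1, n8=3, n9=2. No two adjacent vertices share a color.

5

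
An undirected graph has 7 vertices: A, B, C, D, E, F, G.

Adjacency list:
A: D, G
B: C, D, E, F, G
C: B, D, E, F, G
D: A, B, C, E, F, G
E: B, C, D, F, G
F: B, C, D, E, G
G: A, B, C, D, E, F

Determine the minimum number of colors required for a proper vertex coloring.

6

B, C, D, E, F, G are mutually adjacent (a clique of size 6), so at least 6 colors are needed.
6 colors suffice: A=3, B=3, C=6, D=2, E=5, F=4, G=1. Every edge joins two different colors.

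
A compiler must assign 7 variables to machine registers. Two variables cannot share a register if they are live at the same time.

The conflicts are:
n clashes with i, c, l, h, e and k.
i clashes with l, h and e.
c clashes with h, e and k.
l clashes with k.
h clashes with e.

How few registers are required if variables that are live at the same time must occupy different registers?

n, i, h, e are mutually in conflict, so at least 4 registers are needed.
4 registers suffice: n=1, i=2, c=2, l=3, h=4, e=3, k=4. Every pair that conflicts lands in different registers.

4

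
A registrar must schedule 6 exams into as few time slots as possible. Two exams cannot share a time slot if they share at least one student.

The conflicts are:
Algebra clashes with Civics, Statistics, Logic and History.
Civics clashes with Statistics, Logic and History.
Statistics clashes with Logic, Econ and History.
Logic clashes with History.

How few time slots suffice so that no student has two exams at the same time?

Algebra, Civics, Statistics, Logic, History are mutually in conflict, so at least 5 time slots are needed.
Using 5 time slots: Algebra=5, Civics=3, Statistics=1, Logic=2, Econ=2, History=4. Each listed conflict is separated.

5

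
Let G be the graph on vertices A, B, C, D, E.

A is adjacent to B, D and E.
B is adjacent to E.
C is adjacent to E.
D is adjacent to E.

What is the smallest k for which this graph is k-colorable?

3

A, D, E form a triangle, so at least 3 colors are needed.
One proper 3-coloring: A=2, B=3, C=2, D=3, E=1. Every edge joins two different colors.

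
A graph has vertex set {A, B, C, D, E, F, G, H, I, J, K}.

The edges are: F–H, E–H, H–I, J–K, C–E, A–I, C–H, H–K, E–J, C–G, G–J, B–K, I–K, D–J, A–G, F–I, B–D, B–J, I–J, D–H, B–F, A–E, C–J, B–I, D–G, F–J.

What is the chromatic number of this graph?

4

B, F, I, J are mutually adjacent (a clique of size 4), so at least 4 colors are needed.
4 colors suffice: A=1, B=3, C=2, D=2, E=3, F=4, G=3, H=1, I=2, J=1, K=4. Every edge joins two different colors.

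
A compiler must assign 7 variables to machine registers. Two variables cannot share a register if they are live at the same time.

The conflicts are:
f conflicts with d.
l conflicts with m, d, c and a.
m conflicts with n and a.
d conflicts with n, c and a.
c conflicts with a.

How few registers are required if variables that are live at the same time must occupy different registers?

l, d, c, a all conflict with each other, so at least 4 registers are needed.
4 registers suffice: register 1 → {m, d}; register 2 → {f, l, n}; register 3 → {a}; register 4 → {c}. Each listed conflict is separated.

4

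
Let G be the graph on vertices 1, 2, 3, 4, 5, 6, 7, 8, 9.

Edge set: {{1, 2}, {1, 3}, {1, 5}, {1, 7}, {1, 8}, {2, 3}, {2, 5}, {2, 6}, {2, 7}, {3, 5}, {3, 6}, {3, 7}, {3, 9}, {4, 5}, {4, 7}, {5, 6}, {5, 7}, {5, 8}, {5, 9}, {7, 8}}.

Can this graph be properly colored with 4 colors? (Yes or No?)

No

1, 2, 3, 5, 7 form a clique, so at least 5 colors are needed.
So 4 colors are not enough.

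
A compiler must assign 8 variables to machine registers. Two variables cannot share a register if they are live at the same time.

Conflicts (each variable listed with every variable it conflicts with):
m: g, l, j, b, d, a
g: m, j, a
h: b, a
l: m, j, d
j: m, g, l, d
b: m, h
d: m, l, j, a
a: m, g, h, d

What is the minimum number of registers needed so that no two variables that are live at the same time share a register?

4

m, l, j, d pairwise conflict, so at least 4 registers are needed.
A valid assignment using 4 registers: m=1, g=2, h=1, l=4, j=3, b=2, d=2, a=3. No two conflicting variables share a register.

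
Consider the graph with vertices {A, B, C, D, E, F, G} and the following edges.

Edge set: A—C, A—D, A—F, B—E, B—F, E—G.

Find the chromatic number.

E and G are adjacent, so at least 2 colors are needed.
2 colors suffice: color 1 → {A, B, G}; color 2 → {C, D, E, F}. Each edge has distinct colors on its endpoints.

2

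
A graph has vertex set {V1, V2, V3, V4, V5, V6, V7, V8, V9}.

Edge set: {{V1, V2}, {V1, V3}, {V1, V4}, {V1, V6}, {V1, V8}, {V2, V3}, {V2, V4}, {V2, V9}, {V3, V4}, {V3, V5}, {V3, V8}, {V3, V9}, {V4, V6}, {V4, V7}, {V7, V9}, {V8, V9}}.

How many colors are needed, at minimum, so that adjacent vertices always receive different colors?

4

V1, V2, V3, V4 form a clique, so at least 4 colors are needed.
4 colors suffice: color 1 → {V3, V6, V7}; color 2 → {V1, V5, V9}; color 3 → {V4, V8}; color 4 → {V2}. Every edge joins two different colors.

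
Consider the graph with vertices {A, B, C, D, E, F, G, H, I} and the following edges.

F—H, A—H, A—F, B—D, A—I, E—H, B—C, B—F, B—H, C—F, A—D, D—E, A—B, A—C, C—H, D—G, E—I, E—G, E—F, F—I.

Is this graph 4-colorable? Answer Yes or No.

No

A, B, C, F, H form a clique, so at least 5 colors are needed.
So 4 colors are not enough.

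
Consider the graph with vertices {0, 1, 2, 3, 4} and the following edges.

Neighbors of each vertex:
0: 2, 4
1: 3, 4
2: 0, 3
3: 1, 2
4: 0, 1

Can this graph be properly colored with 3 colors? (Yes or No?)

The chromatic number is 3. The cycle 0-2-3-1-4-0 has odd length 5, so it cannot be 2-colored; at least 3 colors are needed.
3 colors suffice: 0=red, 1=blue, 2=blue, 3=red, 4=green.
That is already a proper 3-coloring.

Yes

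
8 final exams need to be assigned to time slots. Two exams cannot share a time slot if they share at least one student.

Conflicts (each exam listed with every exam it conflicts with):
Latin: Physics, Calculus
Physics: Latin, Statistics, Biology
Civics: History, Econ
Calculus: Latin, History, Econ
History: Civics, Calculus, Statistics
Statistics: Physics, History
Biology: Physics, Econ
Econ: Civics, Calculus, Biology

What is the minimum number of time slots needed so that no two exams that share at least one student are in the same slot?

The cycle Latin-Calculus-Econ-Biology-Physics-Latin has odd length 5, so it cannot be 2-colored; at least 3 time slots are needed.
3 time slots suffice: time slot 1 → {Physics, History, Econ}; time slot 2 → {Civics, Calculus, Statistics, Biology}; time slot 3 → {Latin}. No two conflicting exams share a time slot.

3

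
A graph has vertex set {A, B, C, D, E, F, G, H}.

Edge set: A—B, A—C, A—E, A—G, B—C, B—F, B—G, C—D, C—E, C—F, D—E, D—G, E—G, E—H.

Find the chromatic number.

3

A, E, G form a triangle, so at least 3 colors are needed.
One proper 3-coloring: A=3, B=1, C=2, D=3, E=1, F=3, G=2, H=2. No two adjacent vertices share a color.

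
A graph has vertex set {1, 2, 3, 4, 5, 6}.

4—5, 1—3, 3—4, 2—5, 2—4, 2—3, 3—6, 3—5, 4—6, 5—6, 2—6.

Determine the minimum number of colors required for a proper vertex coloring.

5

2, 3, 4, 5, 6 are mutually adjacent (a clique of size 5), so at least 5 colors are needed.
One proper 5-coloring: 1=blue, 2=green, 3=red, 4=purple, 5=yellow, 6=blue. Each edge has distinct colors on its endpoints.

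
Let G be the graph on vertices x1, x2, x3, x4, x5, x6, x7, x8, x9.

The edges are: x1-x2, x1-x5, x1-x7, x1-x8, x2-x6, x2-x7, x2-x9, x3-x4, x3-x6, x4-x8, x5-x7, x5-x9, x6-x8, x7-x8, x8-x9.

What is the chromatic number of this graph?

3

x1, x7, x8 form a triangle, so at least 3 colors are needed.
3 colors suffice: color 1 → {x2, x3, x5, x8}; color 2 → {x4, x6, x7, x9}; color 3 → {x1}. Every edge joins two different colors.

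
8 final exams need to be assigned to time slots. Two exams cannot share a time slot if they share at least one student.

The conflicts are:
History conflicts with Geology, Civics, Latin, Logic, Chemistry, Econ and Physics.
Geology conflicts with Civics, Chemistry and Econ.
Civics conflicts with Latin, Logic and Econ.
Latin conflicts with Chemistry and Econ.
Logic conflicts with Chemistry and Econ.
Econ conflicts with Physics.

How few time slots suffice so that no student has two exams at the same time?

History, Civics, Logic, Econ pairwise conflict, so at least 4 time slots are needed.
A valid assignment using 4 time slots: History=1, Geology=4, Civics=3, Latin=4, Logic=4, Chemistry=2, Econ=2, Physics=3. Every pair that conflicts lands in different time slots.

4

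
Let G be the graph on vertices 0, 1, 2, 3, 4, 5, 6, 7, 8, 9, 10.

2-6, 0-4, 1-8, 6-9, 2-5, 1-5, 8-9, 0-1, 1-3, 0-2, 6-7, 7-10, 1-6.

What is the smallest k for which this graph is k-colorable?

2

1 and 5 are adjacent, so at least 2 colors are needed.
2 colors suffice: color a → {1, 2, 4, 7, 9}; color b → {0, 3, 5, 6, 8, 10}. Every edge joins two different colors.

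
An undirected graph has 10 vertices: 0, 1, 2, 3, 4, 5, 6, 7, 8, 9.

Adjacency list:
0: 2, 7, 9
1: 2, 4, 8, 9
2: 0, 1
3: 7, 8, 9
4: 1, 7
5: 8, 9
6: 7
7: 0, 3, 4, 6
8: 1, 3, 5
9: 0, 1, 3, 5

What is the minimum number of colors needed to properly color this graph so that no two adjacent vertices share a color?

The cycle 1-9-0-7-4-1 has odd length 5, so it cannot be 2-colored; at least 3 colors are needed.
A valid assignment using 3 colors: 0=green, 1=red, 2=blue, 3=green, 4=blue, 5=red, 6=blue, 7=red, 8=blue, 9=blue. Each edge has distinct colors on its endpoints.

3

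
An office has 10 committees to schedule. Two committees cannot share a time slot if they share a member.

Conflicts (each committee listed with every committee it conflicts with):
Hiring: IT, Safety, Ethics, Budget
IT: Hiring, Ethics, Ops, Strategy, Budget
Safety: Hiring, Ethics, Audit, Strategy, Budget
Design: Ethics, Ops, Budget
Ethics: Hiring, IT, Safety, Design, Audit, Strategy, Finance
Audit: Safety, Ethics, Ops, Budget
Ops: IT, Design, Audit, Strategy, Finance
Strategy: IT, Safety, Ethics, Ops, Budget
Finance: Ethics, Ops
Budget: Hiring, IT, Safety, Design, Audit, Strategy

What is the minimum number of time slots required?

3

Safety, Strategy, Budget pairwise conflict, so at least 3 time slots are needed.
3 time slots suffice: Hiring=2, IT=3, Safety=3, Design=2, Ethics=1, Audit=2, Ops=1, Strategy=2, Finance=2, Budget=1. Every pair that conflicts lands in different time slots.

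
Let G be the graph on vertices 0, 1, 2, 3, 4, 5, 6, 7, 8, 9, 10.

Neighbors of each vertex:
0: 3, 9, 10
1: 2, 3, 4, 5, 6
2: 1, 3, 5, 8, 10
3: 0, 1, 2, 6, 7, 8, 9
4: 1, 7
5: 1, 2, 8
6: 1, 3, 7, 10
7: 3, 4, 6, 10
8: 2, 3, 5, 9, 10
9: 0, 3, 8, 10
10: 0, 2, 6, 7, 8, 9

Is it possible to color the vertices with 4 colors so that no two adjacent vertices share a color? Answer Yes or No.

Yes

The chromatic number is 3. 8, 9, 10 are mutually adjacent, so at least 3 colors are needed.
One proper 3-coloring: 0=b, 1=b, 2=c, 3=a, 4=a, 5=a, 6=c, 7=b, 8=b, 9=c, 10=a.
Since 4 ≥ 3, a proper 4-coloring certainly exists.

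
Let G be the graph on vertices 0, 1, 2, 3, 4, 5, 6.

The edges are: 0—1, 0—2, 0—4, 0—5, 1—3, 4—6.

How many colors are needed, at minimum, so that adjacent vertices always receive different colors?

0 and 2 are adjacent, so at least 2 colors are needed.
A valid assignment using 2 colors: 0=red, 1=blue, 2=blue, 3=red, 4=blue, 5=blue, 6=red. Each edge has distinct colors on its endpoints.

2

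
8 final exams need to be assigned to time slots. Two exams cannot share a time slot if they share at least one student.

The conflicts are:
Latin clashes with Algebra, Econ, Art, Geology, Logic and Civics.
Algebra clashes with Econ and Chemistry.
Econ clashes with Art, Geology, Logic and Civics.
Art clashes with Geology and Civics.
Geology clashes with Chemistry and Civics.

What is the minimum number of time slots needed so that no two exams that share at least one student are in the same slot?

Latin, Econ, Art, Geology, Civics are mutually in conflict, so at least 5 time slots are needed.
A valid assignment using 5 time slots: Latin=1, Algebra=3, Econ=2, Art=4, Geology=3, Logic=3, Chemistry=1, Civics=5. Each listed conflict is separated.

5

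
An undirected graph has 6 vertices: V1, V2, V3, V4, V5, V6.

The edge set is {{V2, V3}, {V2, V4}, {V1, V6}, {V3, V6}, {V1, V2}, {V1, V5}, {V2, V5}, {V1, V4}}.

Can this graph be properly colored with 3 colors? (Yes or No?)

Yes

The chromatic number is 3. V1, V2, V4 are mutually adjacent, so at least 3 colors are needed.
3 colors suffice: color 1 → {V2, V6}; color 2 → {V1, V3}; color 3 → {V4, V5}.
That is already a proper 3-coloring.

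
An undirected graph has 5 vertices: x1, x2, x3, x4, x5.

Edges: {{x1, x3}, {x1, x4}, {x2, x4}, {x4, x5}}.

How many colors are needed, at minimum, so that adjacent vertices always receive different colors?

x1 and x4 are adjacent, so at least 2 colors are needed.
2 colors suffice: x1=blue, x2=blue, x3=red, x4=red, x5=blue. Each edge has distinct colors on its endpoints.

2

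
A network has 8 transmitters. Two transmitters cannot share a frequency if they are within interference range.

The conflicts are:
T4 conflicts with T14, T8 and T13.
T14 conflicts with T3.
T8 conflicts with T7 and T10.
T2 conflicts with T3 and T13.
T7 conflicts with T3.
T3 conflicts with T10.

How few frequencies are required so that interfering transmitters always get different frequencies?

3

The cycle T2-T13-T4-T14-T3-T2 has odd length 5, so it cannot be 2-colored; at least 3 frequencies are needed.
3 frequencies suffice: frequency 1 → {T4, T3}; frequency 2 → {T14, T8, T2}; frequency 3 → {T7, T13, T10}. Every pair that conflicts lands in different frequencies.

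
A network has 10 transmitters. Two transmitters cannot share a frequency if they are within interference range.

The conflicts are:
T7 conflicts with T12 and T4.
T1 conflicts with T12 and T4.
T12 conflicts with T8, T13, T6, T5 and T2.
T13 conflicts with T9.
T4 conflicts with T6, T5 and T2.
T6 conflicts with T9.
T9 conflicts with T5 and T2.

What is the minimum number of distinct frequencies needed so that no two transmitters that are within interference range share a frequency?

2

T12 and T13 conflict, so at least 2 frequencies are needed.
Using 2 frequencies: T7=2, T1=2, T12=1, T8=2, T13=2, T4=1, T6=2, T9=1, T5=2, T2=2. Each listed conflict is separated.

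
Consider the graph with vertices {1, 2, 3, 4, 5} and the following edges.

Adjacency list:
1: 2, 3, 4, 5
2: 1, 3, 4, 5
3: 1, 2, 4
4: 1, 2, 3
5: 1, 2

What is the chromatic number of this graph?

1, 2, 3, 4 form a clique, so at least 4 colors are needed.
4 colors suffice: 1=red, 2=blue, 3=green, 4=yellow, 5=green. Each edge has distinct colors on its endpoints.

4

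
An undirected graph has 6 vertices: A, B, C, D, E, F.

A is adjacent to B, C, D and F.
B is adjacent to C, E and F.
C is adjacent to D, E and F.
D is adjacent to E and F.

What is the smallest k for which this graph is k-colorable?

4

A, C, D, F are pairwise adjacent (a clique of size 4), so at least 4 colors are needed.
4 colors suffice: color 1 → {C}; color 2 → {B, D}; color 3 → {A, E}; color 4 → {F}. Each edge has distinct colors on its endpoints.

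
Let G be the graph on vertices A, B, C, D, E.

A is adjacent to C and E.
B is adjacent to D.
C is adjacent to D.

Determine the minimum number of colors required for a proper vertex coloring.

C and D are adjacent, so at least 2 colors are needed.
One proper 2-coloring: A=1, B=2, C=2, D=1, E=2. Each edge has distinct colors on its endpoints.

2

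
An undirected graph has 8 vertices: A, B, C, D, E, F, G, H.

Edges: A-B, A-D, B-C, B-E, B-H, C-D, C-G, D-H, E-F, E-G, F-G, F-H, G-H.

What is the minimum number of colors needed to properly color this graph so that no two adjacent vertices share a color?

3

E, F, G are pairwise adjacent, so at least 3 colors are needed.
3 colors suffice: color 1 → {B, D, G}; color 2 → {A, C, E, H}; color 3 → {F}. Each edge has distinct colors on its endpoints.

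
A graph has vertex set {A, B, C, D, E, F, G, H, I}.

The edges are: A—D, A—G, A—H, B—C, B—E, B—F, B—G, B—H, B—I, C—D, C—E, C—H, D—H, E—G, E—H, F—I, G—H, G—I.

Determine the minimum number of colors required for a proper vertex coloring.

4

B, C, E, H are mutually adjacent (a clique of size 4), so at least 4 colors are needed.
4 colors suffice: A=red, B=red, C=green, D=yellow, E=yellow, F=green, G=green, H=blue, I=blue. No two adjacent vertices share a color.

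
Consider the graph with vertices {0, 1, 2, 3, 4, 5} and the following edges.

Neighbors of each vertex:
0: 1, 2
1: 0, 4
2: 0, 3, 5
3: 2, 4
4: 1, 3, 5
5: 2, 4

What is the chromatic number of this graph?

3

The cycle 2-5-4-1-0-2 has odd length 5, so it cannot be 2-colored; at least 3 colors are needed.
3 colors suffice: color a → {2, 4}; color b → {1, 3, 5}; color c → {0}. Every edge joins two different colors.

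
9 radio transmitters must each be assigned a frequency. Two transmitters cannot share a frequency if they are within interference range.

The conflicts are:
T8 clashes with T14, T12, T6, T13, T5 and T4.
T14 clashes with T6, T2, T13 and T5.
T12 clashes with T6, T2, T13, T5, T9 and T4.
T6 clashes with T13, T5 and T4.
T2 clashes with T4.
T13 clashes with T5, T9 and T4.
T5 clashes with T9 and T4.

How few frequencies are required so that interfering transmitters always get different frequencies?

6

T8, T12, T6, T13, T5, T4 all conflict with each other, so at least 6 frequencies are needed.
6 frequencies suffice: frequency 1 → {T14, T12}; frequency 2 → {T2, T13}; frequency 3 → {T5}; frequency 4 → {T9, T4}; frequency 5 → {T8}; frequency 6 → {T6}. Each listed conflict is separated.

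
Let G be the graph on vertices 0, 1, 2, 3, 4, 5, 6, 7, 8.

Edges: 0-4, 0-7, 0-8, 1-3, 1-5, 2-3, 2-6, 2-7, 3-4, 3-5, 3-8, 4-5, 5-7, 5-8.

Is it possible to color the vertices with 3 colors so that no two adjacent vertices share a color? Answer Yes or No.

Yes

The chromatic number is 3. 3, 5, 8 are pairwise adjacent, so at least 3 colors are needed.
3 colors suffice: color a → {3, 6, 7}; color b → {0, 2, 5}; color c → {1, 4, 8}.
That is already a proper 3-coloring.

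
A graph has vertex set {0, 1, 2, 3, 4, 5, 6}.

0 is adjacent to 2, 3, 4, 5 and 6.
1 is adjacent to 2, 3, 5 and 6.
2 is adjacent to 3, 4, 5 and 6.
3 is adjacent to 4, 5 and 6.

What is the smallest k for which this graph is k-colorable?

4

0, 2, 3, 6 form a clique, so at least 4 colors are needed.
4 colors suffice: color red → {2}; color blue → {3}; color green → {0, 1}; color yellow → {4, 5, 6}. Every edge joins two different colors.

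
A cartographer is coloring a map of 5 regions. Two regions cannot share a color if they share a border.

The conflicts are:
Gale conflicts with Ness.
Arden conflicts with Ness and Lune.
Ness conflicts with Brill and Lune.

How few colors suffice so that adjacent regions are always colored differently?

3

Arden, Ness, Lune are mutually in conflict, so at least 3 colors are needed.
A valid assignment using 3 colors: Gale=2, Arden=3, Ness=1, Brill=2, Lune=2. No two conflicting regions share a color.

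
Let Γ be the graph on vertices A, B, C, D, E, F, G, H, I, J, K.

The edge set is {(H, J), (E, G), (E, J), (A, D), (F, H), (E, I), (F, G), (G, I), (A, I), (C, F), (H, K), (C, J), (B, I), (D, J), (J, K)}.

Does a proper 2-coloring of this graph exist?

No

H, J, K are pairwise adjacent, so at least 3 colors are needed.
So 2 colors are not enough.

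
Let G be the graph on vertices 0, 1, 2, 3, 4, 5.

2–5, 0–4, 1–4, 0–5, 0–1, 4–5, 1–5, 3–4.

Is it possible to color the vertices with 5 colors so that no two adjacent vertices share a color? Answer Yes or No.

Yes

The chromatic number is 4. 0, 1, 4, 5 form a clique, so at least 4 colors are needed.
4 colors suffice: color a → {2, 4}; color b → {3, 5}; color c → {0}; color d → {1}.
Since 5 ≥ 4, a proper 5-coloring certainly exists.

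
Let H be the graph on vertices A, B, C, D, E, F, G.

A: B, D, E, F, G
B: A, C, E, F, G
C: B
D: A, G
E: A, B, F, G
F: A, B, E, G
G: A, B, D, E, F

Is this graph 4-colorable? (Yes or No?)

A, B, E, F, G are pairwise adjacent (a clique of size 5), so at least 5 colors are needed.
So 4 colors are not enough.

No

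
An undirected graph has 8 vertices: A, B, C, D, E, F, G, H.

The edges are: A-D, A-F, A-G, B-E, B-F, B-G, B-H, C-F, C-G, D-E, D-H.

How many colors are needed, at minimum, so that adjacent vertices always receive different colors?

3

The cycle G-B-E-D-A-G has odd length 5, so it cannot be 2-colored; at least 3 colors are needed.
3 colors suffice: color 1 → {A, B, C}; color 2 → {D, F, G}; color 3 → {E, H}. No two adjacent vertices share a color.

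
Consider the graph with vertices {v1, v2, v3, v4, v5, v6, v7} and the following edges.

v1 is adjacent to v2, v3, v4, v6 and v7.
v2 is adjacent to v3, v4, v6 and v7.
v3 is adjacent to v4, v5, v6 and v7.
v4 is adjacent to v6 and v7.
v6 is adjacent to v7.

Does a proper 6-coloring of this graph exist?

The chromatic number is 6. v1, v2, v3, v4, v6, v7 are pairwise adjacent (a clique of size 6), so at least 6 colors are needed.
A valid assignment using 6 colors: v1=3, v2=2, v3=1, v4=5, v5=2, v6=6, v7=4.
That is already a proper 6-coloring.

Yes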